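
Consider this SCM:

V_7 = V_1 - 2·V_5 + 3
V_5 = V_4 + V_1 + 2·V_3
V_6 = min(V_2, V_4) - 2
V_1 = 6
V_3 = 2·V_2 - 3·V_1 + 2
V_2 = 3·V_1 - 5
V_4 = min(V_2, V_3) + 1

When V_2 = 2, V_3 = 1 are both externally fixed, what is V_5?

10

Under do(V_2 = 2, V_3 = 1), each intervened variable's structural equation is replaced by its fixed value.
V_4 = min(V_2, V_3) + 1  [with V_2=2, V_3=1]  = 2
V_5 = V_4 + V_1 + 2·V_3  [with V_4=2, V_1=6, V_3=1]  = 10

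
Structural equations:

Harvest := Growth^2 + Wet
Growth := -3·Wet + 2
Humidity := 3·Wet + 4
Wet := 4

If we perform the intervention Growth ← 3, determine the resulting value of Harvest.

13

Under do(Growth=3), the mechanism Growth := -3·Wet + 2 is discarded; Growth is fixed at 3.
Harvest = Growth^2 + Wet  [with Growth=3, Wet=4]  = 13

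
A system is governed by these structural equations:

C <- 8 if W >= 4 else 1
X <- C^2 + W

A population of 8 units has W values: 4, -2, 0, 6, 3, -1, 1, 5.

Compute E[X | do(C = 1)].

The intervention sets C=1 in all 8 units regardless of W. Recomputing X per unit gives 5, -1, 1, 7, 4, 0, 2, 6; average 3.

3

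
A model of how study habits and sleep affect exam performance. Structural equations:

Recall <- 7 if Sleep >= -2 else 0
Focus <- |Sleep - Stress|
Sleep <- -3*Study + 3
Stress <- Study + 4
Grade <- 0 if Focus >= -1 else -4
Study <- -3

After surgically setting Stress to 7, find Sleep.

Under do(Stress=7), the mechanism Stress <- Study + 4 is discarded; Stress is fixed at 7.
Since Sleep is not a descendant of the intervened variable, it is unaffected.
Sleep = -3*Study + 3  [with Study=-3]  = 12

12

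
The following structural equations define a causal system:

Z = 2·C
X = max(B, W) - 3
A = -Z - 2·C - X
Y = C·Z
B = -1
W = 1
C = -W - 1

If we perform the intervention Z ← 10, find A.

-4

The intervention breaks the incoming arrows to Z: Z = 2·C no longer applies, and Z = 10.
C = -W - 1  [with W=1]  = -2
X = max(B, W) - 3  [with B=-1, W=1]  = -2
A = -Z - 2·C - X  [with Z=10, C=-2, X=-2]  = -4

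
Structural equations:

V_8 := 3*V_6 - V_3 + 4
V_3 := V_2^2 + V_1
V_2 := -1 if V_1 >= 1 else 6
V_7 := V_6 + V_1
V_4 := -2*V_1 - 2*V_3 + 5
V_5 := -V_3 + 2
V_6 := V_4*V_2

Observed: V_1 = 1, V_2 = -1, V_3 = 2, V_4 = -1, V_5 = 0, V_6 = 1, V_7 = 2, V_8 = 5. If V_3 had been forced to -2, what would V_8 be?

-15

The intervention breaks the incoming arrows to V_3: V_3 := V_2^2 + V_1 no longer applies, and V_3 = -2.
V_2 = -1 if V_1 >= 1 else 6  [with V_1=1]  = -1
V_4 = -2*V_1 - 2*V_3 + 5  [with V_1=1, V_3=-2]  = 7
V_6 = V_4*V_2  [with V_4=7, V_2=-1]  = -7
V_8 = 3*V_6 - V_3 + 4  [with V_6=-7, V_3=-2]  = -15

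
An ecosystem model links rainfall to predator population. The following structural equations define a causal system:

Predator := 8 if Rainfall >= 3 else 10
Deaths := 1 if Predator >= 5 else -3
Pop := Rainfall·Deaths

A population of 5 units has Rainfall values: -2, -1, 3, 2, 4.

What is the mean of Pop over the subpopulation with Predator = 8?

E[Pop|Predator=8] averages over only the 2 units with Predator=8 (Rainfall = 3, 4): Pop = 3, 4, mean 3.5.

3.5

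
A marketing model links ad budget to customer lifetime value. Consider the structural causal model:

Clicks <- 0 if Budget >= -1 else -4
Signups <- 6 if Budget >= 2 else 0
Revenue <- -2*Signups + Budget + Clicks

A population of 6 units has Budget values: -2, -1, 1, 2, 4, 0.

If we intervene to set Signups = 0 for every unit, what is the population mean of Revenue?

Every unit gets Signups=0 under the intervention. Revenue values become -6, -1, 1, 2, 4, 0; E[Revenue|do(Signups=0)] = 0.

0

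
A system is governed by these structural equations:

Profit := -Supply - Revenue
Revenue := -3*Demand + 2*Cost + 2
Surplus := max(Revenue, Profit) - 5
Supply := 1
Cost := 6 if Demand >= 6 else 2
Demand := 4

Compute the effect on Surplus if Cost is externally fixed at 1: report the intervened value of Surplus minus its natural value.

The intervention breaks the incoming arrows to Cost: Cost := 6 if Demand >= 6 else 2 no longer applies, and Cost = 1.
Revenue = -3*Demand + 2*Cost + 2  [with Demand=4, Cost=1]  = -8
Profit = -Supply - Revenue  [with Supply=1, Revenue=-8]  = 7
Surplus = max(Revenue, Profit) - 5  [with Revenue=-8, Profit=7]  = 2
Without intervention: Cost = 6 if Demand >= 6 else 2  [with Demand=4]  = 2; Revenue = -3*Demand + 2*Cost + 2  [with Demand=4, Cost=2]  = -6; Profit = -Supply - Revenue  [with Supply=1, Revenue=-6]  = 5; Surplus = max(Revenue, Profit) - 5  [with Revenue=-6, Profit=5]  = 0.
Change = 2 − 0 = 2.

2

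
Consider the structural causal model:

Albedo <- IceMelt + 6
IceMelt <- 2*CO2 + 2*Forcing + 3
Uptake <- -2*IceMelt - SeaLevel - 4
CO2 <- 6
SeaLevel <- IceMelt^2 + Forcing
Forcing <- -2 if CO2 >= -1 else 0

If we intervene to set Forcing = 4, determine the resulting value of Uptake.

Under do(Forcing=4), the mechanism Forcing <- -2 if CO2 >= -1 else 0 is discarded; Forcing is fixed at 4.
IceMelt = 2*CO2 + 2*Forcing + 3  [with CO2=6, Forcing=4]  = 23
SeaLevel = IceMelt^2 + Forcing  [with IceMelt=23, Forcing=4]  = 533
Uptake = -2*IceMelt - SeaLevel - 4  [with IceMelt=23, SeaLevel=533]  = -583

-583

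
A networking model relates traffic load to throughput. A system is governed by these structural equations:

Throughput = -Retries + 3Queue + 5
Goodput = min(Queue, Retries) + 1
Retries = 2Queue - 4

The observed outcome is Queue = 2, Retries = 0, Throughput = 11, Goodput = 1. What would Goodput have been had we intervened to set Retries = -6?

Under do(Retries=-6), the mechanism Retries = 2Queue - 4 is discarded; Retries is fixed at -6.
Goodput = min(Queue, Retries) + 1  [with Queue=2, Retries=-6]  = -5

-5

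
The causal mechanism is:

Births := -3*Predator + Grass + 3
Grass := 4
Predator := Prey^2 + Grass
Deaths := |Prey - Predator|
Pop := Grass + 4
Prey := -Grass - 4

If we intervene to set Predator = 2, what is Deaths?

10

do(Predator=2) replaces the equation Predator := Prey^2 + Grass with the constant Predator = 2.
Prey = -Grass - 4  [with Grass=4]  = -8
Deaths = |Prey - Predator|  [with Prey=-8, Predator=2]  = 10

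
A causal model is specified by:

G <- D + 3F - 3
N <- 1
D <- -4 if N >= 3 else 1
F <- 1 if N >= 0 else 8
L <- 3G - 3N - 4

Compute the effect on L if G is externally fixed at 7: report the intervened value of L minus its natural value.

18

Intervening sets G = 7 and removes its equation (G <- D + 3F - 3).
L = 3G - 3N - 4  [with G=7, N=1]  = 14
Without intervention: F = 1 if N >= 0 else 8  [with N=1]  = 1; D = -4 if N >= 3 else 1  [with N=1]  = 1; G = D + 3F - 3  [with D=1, F=1]  = 1; L = 3G - 3N - 4  [with G=1, N=1]  = -4.
Change = 14 − (-4) = 18.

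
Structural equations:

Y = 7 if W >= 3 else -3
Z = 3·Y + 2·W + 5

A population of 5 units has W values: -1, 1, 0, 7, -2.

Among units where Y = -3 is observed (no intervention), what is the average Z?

-5

Conditioning on Y=-3 selects the 4 unit(s) with W ∈ {-1, 1, 0, -2}. Their Z values: -6, -2, -4, -8. Mean = -5.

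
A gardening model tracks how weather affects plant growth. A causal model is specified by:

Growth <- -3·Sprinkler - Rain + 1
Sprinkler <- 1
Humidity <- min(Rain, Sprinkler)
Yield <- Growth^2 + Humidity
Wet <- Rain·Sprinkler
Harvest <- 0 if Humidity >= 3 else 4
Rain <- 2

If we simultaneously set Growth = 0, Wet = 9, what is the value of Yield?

1

The joint intervention fixes Growth = 0, Wet = 9, removing each variable's own equation.
Humidity = min(Rain, Sprinkler)  [with Rain=2, Sprinkler=1]  = 1
Yield = Growth^2 + Humidity  [with Growth=0, Humidity=1]  = 1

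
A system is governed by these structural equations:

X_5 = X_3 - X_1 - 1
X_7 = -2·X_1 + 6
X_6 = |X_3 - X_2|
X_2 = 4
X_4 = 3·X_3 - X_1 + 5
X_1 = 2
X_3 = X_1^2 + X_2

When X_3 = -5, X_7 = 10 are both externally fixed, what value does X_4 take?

-12

The joint intervention fixes X_3 = -5, X_7 = 10, removing each variable's own equation.
X_4 = 3·X_3 - X_1 + 5  [with X_3=-5, X_1=2]  = -12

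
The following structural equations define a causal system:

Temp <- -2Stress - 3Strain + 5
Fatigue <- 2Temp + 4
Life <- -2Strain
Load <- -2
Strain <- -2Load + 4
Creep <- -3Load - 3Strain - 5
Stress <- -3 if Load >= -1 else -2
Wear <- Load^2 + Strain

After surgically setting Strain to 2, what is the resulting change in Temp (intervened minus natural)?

18

The intervention breaks the incoming arrows to Strain: Strain <- -2Load + 4 no longer applies, and Strain = 2.
Stress = -3 if Load >= -1 else -2  [with Load=-2]  = -2
Temp = -2Stress - 3Strain + 5  [with Stress=-2, Strain=2]  = 3
Without intervention: Stress = -3 if Load >= -1 else -2  [with Load=-2]  = -2; Strain = -2Load + 4  [with Load=-2]  = 8; Temp = -2Stress - 3Strain + 5  [with Stress=-2, Strain=8]  = -15.
Change = 3 − (-15) = 18.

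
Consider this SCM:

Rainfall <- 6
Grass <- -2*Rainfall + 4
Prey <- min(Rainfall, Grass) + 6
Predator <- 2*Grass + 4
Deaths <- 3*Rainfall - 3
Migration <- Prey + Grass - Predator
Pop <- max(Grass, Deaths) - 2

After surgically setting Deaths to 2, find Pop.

Under do(Deaths=2), the mechanism Deaths <- 3*Rainfall - 3 is discarded; Deaths is fixed at 2.
Grass = -2*Rainfall + 4  [with Rainfall=6]  = -8
Pop = max(Grass, Deaths) - 2  [with Grass=-8, Deaths=2]  = 0

0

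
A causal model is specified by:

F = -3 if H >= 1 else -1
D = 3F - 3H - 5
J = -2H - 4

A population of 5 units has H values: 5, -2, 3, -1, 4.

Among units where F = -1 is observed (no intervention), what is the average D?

Observing F=-1 restricts to units where F's equation naturally yields -1: H ∈ {-2, -1}. In that subpopulation D = -2, -5, mean -3.5.

-3.5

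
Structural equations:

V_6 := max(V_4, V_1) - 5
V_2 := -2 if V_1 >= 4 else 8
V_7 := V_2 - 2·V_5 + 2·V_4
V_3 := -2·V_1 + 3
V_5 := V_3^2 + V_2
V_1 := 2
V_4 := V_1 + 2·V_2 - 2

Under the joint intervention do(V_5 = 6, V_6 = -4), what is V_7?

28

Under do(V_5 = 6, V_6 = -4), each intervened variable's structural equation is replaced by its fixed value.
V_2 = -2 if V_1 >= 4 else 8  [with V_1=2]  = 8
V_4 = V_1 + 2·V_2 - 2  [with V_1=2, V_2=8]  = 16
V_7 = V_2 - 2·V_5 + 2·V_4  [with V_2=8, V_5=6, V_4=16]  = 28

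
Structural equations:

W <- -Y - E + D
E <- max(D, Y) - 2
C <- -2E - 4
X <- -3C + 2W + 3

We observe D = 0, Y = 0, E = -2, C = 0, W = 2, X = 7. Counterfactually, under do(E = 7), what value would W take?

-7

do(E=7) replaces the equation E <- max(D, Y) - 2 with the constant E = 7.
W = -Y - E + D  [with Y=0, E=7, D=0]  = -7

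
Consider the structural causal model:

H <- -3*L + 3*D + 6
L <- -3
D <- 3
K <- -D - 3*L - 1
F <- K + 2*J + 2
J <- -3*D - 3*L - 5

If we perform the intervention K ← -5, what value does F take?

do(K=-5) replaces the equation K <- -D - 3*L - 1 with the constant K = -5.
J = -3*D - 3*L - 5  [with D=3, L=-3]  = -5
F = K + 2*J + 2  [with K=-5, J=-5]  = -13

-13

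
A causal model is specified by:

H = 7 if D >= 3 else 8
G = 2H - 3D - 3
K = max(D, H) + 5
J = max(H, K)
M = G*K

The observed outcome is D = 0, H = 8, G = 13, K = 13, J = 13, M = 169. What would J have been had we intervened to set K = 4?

Intervening sets K = 4 and removes its equation (K = max(D, H) + 5).
H = 7 if D >= 3 else 8  [with D=0]  = 8
J = max(H, K)  [with H=8, K=4]  = 8

8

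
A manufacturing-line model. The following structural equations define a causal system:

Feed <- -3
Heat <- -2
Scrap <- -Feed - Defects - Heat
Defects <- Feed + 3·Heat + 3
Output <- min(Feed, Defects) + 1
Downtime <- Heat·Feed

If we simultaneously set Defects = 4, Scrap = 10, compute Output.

-2

Setting Defects = 4, Scrap = 10 by intervention discards those variables' equations.
Output = min(Feed, Defects) + 1  [with Feed=-3, Defects=4]  = -2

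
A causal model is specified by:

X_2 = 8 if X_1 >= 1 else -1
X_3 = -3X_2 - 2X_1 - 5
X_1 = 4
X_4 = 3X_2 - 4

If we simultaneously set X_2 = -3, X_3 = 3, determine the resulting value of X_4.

Setting X_2 = -3, X_3 = 3 by intervention discards those variables' equations.
X_4 = 3X_2 - 4  [with X_2=-3]  = -13

-13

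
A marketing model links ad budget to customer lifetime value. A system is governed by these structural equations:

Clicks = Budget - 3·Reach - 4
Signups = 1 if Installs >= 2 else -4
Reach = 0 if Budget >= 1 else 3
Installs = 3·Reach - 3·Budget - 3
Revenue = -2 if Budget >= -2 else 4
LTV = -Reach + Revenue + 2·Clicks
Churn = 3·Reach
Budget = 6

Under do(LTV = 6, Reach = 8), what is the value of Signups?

Under do(LTV = 6, Reach = 8), each intervened variable's structural equation is replaced by its fixed value.
Installs = 3·Reach - 3·Budget - 3  [with Reach=8, Budget=6]  = 3
Signups = 1 if Installs >= 2 else -4  [with Installs=3]  = 1

1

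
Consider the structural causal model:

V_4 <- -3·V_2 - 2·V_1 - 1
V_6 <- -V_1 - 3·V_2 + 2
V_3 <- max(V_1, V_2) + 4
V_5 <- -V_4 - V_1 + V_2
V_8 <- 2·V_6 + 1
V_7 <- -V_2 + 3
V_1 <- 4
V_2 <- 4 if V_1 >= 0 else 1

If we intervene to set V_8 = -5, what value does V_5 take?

do(V_8=-5) replaces the equation V_8 <- 2·V_6 + 1 with the constant V_8 = -5.
V_5 is not downstream of the intervention, so its value is determined by the original equations.
V_2 = 4 if V_1 >= 0 else 1  [with V_1=4]  = 4
V_4 = -3·V_2 - 2·V_1 - 1  [with V_2=4, V_1=4]  = -21
V_5 = -V_4 - V_1 + V_2  [with V_4=-21, V_1=4, V_2=4]  = 21

21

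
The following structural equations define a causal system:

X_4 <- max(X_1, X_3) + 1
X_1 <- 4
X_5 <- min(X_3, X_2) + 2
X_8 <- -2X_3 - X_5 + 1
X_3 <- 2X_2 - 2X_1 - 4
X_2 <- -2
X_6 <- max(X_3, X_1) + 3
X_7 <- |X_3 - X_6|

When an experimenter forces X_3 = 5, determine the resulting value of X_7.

3

The intervention breaks the incoming arrows to X_3: X_3 <- 2X_2 - 2X_1 - 4 no longer applies, and X_3 = 5.
X_6 = max(X_3, X_1) + 3  [with X_3=5, X_1=4]  = 8
X_7 = |X_3 - X_6|  [with X_3=5, X_6=8]  = 3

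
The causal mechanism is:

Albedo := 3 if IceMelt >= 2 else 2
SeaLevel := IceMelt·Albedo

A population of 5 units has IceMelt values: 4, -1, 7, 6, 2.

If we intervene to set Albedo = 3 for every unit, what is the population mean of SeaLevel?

10.8

The intervention sets Albedo=3 in all 5 units regardless of IceMelt. Recomputing SeaLevel per unit gives 12, -3, 21, 18, 6; average 10.8.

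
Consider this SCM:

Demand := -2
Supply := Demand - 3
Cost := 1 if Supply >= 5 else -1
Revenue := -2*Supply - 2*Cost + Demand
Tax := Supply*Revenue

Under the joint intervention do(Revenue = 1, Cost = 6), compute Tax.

-5

The joint intervention fixes Revenue = 1, Cost = 6, removing each variable's own equation.
Supply = Demand - 3  [with Demand=-2]  = -5
Tax = Supply*Revenue  [with Supply=-5, Revenue=1]  = -5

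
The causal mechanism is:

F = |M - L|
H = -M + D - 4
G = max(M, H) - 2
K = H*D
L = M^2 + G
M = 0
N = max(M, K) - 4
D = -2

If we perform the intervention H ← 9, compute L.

7

do(H=9) replaces the equation H = -M + D - 4 with the constant H = 9.
G = max(M, H) - 2  [with M=0, H=9]  = 7
L = M^2 + G  [with M=0, G=7]  = 7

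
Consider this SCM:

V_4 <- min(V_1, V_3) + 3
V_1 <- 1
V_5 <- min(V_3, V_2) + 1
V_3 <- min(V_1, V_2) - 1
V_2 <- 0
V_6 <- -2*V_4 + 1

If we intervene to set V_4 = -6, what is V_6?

Under do(V_4=-6), the mechanism V_4 <- min(V_1, V_3) + 3 is discarded; V_4 is fixed at -6.
V_6 = -2*V_4 + 1  [with V_4=-6]  = 13

13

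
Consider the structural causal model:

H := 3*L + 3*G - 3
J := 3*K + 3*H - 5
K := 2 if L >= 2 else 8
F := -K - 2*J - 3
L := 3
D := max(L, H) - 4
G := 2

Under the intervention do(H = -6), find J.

do(H=-6) replaces the equation H := 3*L + 3*G - 3 with the constant H = -6.
K = 2 if L >= 2 else 8  [with L=3]  = 2
J = 3*K + 3*H - 5  [with K=2, H=-6]  = -17

-17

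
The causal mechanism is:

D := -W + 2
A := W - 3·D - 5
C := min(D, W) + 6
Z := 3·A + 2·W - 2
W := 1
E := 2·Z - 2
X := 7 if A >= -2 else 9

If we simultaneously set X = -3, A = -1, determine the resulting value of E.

Setting X = -3, A = -1 by intervention discards those variables' equations.
Z = 3·A + 2·W - 2  [with A=-1, W=1]  = -3
E = 2·Z - 2  [with Z=-3]  = -8

-8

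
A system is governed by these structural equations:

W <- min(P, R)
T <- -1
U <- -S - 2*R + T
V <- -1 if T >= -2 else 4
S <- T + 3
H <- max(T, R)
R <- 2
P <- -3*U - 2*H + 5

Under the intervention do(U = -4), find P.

13

Under do(U=-4), the mechanism U <- -S - 2*R + T is discarded; U is fixed at -4.
H = max(T, R)  [with T=-1, R=2]  = 2
P = -3*U - 2*H + 5  [with U=-4, H=2]  = 13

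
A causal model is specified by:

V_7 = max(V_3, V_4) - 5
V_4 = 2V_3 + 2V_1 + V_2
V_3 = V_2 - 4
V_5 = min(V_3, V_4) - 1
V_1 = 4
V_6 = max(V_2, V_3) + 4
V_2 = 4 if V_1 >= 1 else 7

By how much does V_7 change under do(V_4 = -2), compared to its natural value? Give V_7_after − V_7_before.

The intervention breaks the incoming arrows to V_4: V_4 = 2V_3 + 2V_1 + V_2 no longer applies, and V_4 = -2.
V_2 = 4 if V_1 >= 1 else 7  [with V_1=4]  = 4
V_3 = V_2 - 4  [with V_2=4]  = 0
V_7 = max(V_3, V_4) - 5  [with V_3=0, V_4=-2]  = -5
Without intervention: V_2 = 4 if V_1 >= 1 else 7  [with V_1=4]  = 4; V_3 = V_2 - 4  [with V_2=4]  = 0; V_4 = 2V_3 + 2V_1 + V_2  [with V_3=0, V_1=4, V_2=4]  = 12; V_7 = max(V_3, V_4) - 5  [with V_3=0, V_4=12]  = 7.
Change = -5 − 7 = -12.

-12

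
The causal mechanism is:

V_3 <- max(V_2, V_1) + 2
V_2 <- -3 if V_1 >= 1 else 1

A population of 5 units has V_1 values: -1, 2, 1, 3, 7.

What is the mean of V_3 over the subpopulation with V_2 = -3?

5.25

Conditioning on V_2=-3 selects the 4 unit(s) with V_1 ∈ {2, 1, 3, 7}. Their V_3 values: 4, 3, 5, 9. Mean = 5.25.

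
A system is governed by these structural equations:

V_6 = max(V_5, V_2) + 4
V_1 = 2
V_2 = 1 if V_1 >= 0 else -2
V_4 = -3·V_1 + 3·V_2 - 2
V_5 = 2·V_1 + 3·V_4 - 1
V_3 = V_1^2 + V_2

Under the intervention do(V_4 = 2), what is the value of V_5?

9

Intervening sets V_4 = 2 and removes its equation (V_4 = -3·V_1 + 3·V_2 - 2).
V_5 = 2·V_1 + 3·V_4 - 1  [with V_1=2, V_4=2]  = 9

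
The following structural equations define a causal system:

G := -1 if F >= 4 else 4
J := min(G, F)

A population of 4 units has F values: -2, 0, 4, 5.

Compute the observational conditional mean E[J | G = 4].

Observing G=4 restricts to units where G's equation naturally yields 4: F ∈ {-2, 0}. In that subpopulation J = -2, 0, mean -1.

-1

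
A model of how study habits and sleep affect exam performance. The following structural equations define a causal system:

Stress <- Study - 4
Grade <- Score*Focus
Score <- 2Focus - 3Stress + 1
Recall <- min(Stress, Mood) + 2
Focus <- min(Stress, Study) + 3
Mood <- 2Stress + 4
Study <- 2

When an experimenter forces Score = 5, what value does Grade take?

5

The intervention breaks the incoming arrows to Score: Score <- 2Focus - 3Stress + 1 no longer applies, and Score = 5.
Stress = Study - 4  [with Study=2]  = -2
Focus = min(Stress, Study) + 3  [with Stress=-2, Study=2]  = 1
Grade = Score*Focus  [with Score=5, Focus=1]  = 5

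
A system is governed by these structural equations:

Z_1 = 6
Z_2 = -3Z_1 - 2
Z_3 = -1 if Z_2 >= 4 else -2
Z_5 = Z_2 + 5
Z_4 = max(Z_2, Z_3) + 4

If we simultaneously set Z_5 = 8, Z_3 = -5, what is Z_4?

Under do(Z_5 = 8, Z_3 = -5), each intervened variable's structural equation is replaced by its fixed value.
Z_2 = -3Z_1 - 2  [with Z_1=6]  = -20
Z_4 = max(Z_2, Z_3) + 4  [with Z_2=-20, Z_3=-5]  = -1

-1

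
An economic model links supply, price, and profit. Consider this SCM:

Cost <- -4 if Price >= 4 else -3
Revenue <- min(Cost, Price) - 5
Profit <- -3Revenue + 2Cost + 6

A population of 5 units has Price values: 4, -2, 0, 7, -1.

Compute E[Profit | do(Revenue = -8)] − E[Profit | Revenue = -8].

-0.8

Every unit gets Revenue=-8 under the intervention. Profit values become 22, 24, 24, 22, 24; E[Profit|do(Revenue=-8)] = 23.2.
Conditioning on Revenue=-8 selects the 3 unit(s) with Price ∈ {-2, 0, -1}. Their Profit values: 24, 24, 24. Mean = 24.
Difference = 23.2 − 24 = -0.8.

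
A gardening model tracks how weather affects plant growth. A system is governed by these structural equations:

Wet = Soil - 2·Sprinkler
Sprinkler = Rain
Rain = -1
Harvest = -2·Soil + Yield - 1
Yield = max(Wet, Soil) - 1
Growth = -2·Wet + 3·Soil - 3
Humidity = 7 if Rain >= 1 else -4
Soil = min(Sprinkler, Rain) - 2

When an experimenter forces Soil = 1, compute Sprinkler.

-1

Under do(Soil=1), the mechanism Soil = min(Sprinkler, Rain) - 2 is discarded; Soil is fixed at 1.
Since Sprinkler is not a descendant of the intervened variable, it is unaffected.
Sprinkler = Rain  [with Rain=-1]  = -1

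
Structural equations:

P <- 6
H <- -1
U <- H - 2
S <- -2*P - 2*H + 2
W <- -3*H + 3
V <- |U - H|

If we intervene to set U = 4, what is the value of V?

5

The intervention breaks the incoming arrows to U: U <- H - 2 no longer applies, and U = 4.
V = |U - H|  [with U=4, H=-1]  = 5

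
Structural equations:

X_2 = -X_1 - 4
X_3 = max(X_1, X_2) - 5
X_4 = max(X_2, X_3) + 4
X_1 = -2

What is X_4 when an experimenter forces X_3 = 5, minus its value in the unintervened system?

The intervention breaks the incoming arrows to X_3: X_3 = max(X_1, X_2) - 5 no longer applies, and X_3 = 5.
X_2 = -X_1 - 4  [with X_1=-2]  = -2
X_4 = max(X_2, X_3) + 4  [with X_2=-2, X_3=5]  = 9
Without intervention: X_2 = -X_1 - 4  [with X_1=-2]  = -2; X_3 = max(X_1, X_2) - 5  [with X_1=-2, X_2=-2]  = -7; X_4 = max(X_2, X_3) + 4  [with X_2=-2, X_3=-7]  = 2.
Change = 9 − 2 = 7.

7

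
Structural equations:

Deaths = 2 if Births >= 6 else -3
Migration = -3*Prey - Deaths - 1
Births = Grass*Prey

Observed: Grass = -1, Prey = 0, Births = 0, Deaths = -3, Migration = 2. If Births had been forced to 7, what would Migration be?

do(Births=7) replaces the equation Births = Grass*Prey with the constant Births = 7.
Deaths = 2 if Births >= 6 else -3  [with Births=7]  = 2
Migration = -3*Prey - Deaths - 1  [with Prey=0, Deaths=2]  = -3

-3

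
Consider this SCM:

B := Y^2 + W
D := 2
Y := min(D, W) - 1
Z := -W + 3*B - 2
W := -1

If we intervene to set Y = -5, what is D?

2

Under do(Y=-5), the mechanism Y := min(D, W) - 1 is discarded; Y is fixed at -5.
Since D is not a descendant of the intervened variable, it is unaffected.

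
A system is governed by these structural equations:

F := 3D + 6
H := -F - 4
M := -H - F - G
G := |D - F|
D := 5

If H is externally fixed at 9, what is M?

Intervening sets H = 9 and removes its equation (H := -F - 4).
F = 3D + 6  [with D=5]  = 21
G = |D - F|  [with D=5, F=21]  = 16
M = -H - F - G  [with H=9, F=21, G=16]  = -46

-46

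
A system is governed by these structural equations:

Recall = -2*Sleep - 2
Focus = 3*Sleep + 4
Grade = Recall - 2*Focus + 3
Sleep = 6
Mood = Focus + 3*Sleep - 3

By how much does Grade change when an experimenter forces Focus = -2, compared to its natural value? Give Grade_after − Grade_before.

do(Focus=-2) replaces the equation Focus = 3*Sleep + 4 with the constant Focus = -2.
Recall = -2*Sleep - 2  [with Sleep=6]  = -14
Grade = Recall - 2*Focus + 3  [with Recall=-14, Focus=-2]  = -7
Without intervention: Focus = 3*Sleep + 4  [with Sleep=6]  = 22; Recall = -2*Sleep - 2  [with Sleep=6]  = -14; Grade = Recall - 2*Focus + 3  [with Recall=-14, Focus=22]  = -55.
Change = -7 − (-55) = 48.

48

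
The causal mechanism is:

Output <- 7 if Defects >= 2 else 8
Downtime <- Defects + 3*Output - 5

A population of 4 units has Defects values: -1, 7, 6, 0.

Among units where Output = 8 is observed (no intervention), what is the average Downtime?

Conditioning on Output=8 selects the 2 unit(s) with Defects ∈ {-1, 0}. Their Downtime values: 18, 19. Mean = 18.5.

18.5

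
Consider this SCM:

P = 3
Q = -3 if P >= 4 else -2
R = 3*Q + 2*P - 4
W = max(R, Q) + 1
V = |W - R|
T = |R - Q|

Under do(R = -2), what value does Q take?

Under do(R=-2), the mechanism R = 3*Q + 2*P - 4 is discarded; R is fixed at -2.
Since Q is not a descendant of the intervened variable, it is unaffected.
Q = -3 if P >= 4 else -2  [with P=3]  = -2

-2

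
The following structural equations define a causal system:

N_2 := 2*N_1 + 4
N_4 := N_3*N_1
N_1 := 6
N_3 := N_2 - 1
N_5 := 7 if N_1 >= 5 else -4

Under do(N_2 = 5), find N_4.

24

Under do(N_2=5), the mechanism N_2 := 2*N_1 + 4 is discarded; N_2 is fixed at 5.
N_3 = N_2 - 1  [with N_2=5]  = 4
N_4 = N_3*N_1  [with N_3=4, N_1=6]  = 24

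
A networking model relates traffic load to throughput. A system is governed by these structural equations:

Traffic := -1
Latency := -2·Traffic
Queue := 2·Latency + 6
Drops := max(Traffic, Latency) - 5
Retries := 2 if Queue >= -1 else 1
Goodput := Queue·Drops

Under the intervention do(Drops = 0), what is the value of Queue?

10

Under do(Drops=0), the mechanism Drops := max(Traffic, Latency) - 5 is discarded; Drops is fixed at 0.
Since Queue is not a descendant of the intervened variable, it is unaffected.
Latency = -2·Traffic  [with Traffic=-1]  = 2
Queue = 2·Latency + 6  [with Latency=2]  = 10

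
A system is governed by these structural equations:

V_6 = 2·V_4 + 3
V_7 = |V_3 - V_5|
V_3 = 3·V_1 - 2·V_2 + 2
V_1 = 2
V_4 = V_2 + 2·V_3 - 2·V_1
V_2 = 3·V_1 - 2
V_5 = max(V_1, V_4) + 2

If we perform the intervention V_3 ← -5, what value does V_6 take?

The intervention breaks the incoming arrows to V_3: V_3 = 3·V_1 - 2·V_2 + 2 no longer applies, and V_3 = -5.
V_2 = 3·V_1 - 2  [with V_1=2]  = 4
V_4 = V_2 + 2·V_3 - 2·V_1  [with V_2=4, V_3=-5, V_1=2]  = -10
V_6 = 2·V_4 + 3  [with V_4=-10]  = -17

-17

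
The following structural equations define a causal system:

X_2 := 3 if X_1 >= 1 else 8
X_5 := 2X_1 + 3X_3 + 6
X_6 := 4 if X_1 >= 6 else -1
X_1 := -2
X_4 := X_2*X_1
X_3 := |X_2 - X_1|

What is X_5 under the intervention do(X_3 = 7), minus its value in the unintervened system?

-9

do(X_3=7) replaces the equation X_3 := |X_2 - X_1| with the constant X_3 = 7.
X_5 = 2X_1 + 3X_3 + 6  [with X_1=-2, X_3=7]  = 23
Without intervention: X_2 = 3 if X_1 >= 1 else 8  [with X_1=-2]  = 8; X_3 = |X_2 - X_1|  [with X_2=8, X_1=-2]  = 10; X_5 = 2X_1 + 3X_3 + 6  [with X_1=-2, X_3=10]  = 32.
Change = 23 − 32 = -9.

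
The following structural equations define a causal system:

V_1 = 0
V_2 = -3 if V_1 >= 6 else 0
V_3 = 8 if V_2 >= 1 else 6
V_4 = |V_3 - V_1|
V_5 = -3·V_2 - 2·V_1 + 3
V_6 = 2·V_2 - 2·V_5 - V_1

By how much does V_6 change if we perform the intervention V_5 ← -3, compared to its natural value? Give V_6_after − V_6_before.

12

The intervention breaks the incoming arrows to V_5: V_5 = -3·V_2 - 2·V_1 + 3 no longer applies, and V_5 = -3.
V_2 = -3 if V_1 >= 6 else 0  [with V_1=0]  = 0
V_6 = 2·V_2 - 2·V_5 - V_1  [with V_2=0, V_5=-3, V_1=0]  = 6
Without intervention: V_2 = -3 if V_1 >= 6 else 0  [with V_1=0]  = 0; V_5 = -3·V_2 - 2·V_1 + 3  [with V_2=0, V_1=0]  = 3; V_6 = 2·V_2 - 2·V_5 - V_1  [with V_2=0, V_5=3, V_1=0]  = -6.
Change = 6 − (-6) = 12.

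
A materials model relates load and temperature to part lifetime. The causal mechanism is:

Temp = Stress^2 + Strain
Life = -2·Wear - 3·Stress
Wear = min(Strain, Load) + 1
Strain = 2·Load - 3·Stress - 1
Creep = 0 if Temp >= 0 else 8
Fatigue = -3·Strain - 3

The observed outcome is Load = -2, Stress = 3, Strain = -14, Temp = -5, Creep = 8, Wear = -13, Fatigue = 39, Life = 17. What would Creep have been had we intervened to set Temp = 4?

0

Intervening sets Temp = 4 and removes its equation (Temp = Stress^2 + Strain).
Creep = 0 if Temp >= 0 else 8  [with Temp=4]  = 0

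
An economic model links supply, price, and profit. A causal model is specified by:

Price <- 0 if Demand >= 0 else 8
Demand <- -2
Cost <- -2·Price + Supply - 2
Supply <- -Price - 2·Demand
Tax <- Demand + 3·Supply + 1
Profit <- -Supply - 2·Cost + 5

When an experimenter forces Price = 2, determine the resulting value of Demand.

Under do(Price=2), the mechanism Price <- 0 if Demand >= 0 else 8 is discarded; Price is fixed at 2.
Demand is not downstream of the intervention, so its value is determined by the original equations.

-2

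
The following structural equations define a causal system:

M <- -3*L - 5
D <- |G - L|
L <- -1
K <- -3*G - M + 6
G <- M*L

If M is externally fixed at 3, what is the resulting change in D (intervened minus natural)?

-1

Under do(M=3), the mechanism M <- -3*L - 5 is discarded; M is fixed at 3.
G = M*L  [with M=3, L=-1]  = -3
D = |G - L|  [with G=-3, L=-1]  = 2
Without intervention: M = -3*L - 5  [with L=-1]  = -2; G = M*L  [with M=-2, L=-1]  = 2; D = |G - L|  [with G=2, L=-1]  = 3.
Change = 2 − 3 = -1.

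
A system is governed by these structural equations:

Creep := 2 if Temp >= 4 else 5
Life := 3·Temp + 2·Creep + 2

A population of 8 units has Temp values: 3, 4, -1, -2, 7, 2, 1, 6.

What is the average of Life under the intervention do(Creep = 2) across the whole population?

The intervention sets Creep=2 in all 8 units regardless of Temp. Recomputing Life per unit gives 15, 18, 3, 0, 27, 12, 9, 24; average 13.5.

13.5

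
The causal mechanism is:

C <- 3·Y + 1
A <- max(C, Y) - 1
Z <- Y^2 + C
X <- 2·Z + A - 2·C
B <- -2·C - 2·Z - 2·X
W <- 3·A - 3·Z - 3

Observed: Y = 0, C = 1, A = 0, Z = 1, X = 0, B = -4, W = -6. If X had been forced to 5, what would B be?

The intervention breaks the incoming arrows to X: X <- 2·Z + A - 2·C no longer applies, and X = 5.
C = 3·Y + 1  [with Y=0]  = 1
Z = Y^2 + C  [with Y=0, C=1]  = 1
B = -2·C - 2·Z - 2·X  [with C=1, Z=1, X=5]  = -14

-14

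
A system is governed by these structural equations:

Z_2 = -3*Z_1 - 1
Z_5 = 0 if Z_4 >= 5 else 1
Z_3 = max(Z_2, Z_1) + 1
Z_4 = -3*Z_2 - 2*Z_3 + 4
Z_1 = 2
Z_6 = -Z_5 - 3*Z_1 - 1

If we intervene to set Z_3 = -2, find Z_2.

-7

Under do(Z_3=-2), the mechanism Z_3 = max(Z_2, Z_1) + 1 is discarded; Z_3 is fixed at -2.
Since Z_2 is not a descendant of the intervened variable, it is unaffected.
Z_2 = -3*Z_1 - 1  [with Z_1=2]  = -7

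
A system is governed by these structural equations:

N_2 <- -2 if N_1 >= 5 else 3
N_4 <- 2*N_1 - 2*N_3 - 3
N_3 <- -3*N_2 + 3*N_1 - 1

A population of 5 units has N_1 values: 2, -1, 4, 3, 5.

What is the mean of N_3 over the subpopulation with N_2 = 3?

E[N_3|N_2=3] averages over only the 4 units with N_2=3 (N_1 = 2, -1, 4, 3): N_3 = -4, -13, 2, -1, mean -4.

-4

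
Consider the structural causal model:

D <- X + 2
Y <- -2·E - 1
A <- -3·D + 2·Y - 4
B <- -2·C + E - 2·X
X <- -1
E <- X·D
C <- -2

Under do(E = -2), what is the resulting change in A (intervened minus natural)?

The intervention breaks the incoming arrows to E: E <- X·D no longer applies, and E = -2.
D = X + 2  [with X=-1]  = 1
Y = -2·E - 1  [with E=-2]  = 3
A = -3·D + 2·Y - 4  [with D=1, Y=3]  = -1
Without intervention: D = X + 2  [with X=-1]  = 1; E = X·D  [with X=-1, D=1]  = -1; Y = -2·E - 1  [with E=-1]  = 1; A = -3·D + 2·Y - 4  [with D=1, Y=1]  = -5.
Change = -1 − (-5) = 4.

4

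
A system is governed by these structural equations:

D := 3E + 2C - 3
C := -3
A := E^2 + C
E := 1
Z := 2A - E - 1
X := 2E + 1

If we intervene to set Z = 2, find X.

3

Intervening sets Z = 2 and removes its equation (Z := 2A - E - 1).
No directed path runs from Z to X, so X keeps its natural value.
X = 2E + 1  [with E=1]  = 3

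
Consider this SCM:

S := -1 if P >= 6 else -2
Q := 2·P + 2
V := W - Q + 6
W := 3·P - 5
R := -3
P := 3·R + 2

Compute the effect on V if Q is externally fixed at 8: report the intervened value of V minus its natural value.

Intervening sets Q = 8 and removes its equation (Q := 2·P + 2).
P = 3·R + 2  [with R=-3]  = -7
W = 3·P - 5  [with P=-7]  = -26
V = W - Q + 6  [with W=-26, Q=8]  = -28
Without intervention: P = 3·R + 2  [with R=-3]  = -7; W = 3·P - 5  [with P=-7]  = -26; Q = 2·P + 2  [with P=-7]  = -12; V = W - Q + 6  [with W=-26, Q=-12]  = -8.
Change = -28 − (-8) = -20.

-20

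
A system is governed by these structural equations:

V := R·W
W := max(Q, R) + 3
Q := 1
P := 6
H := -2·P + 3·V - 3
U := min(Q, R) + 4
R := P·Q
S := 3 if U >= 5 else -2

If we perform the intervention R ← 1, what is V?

The intervention breaks the incoming arrows to R: R := P·Q no longer applies, and R = 1.
W = max(Q, R) + 3  [with Q=1, R=1]  = 4
V = R·W  [with R=1, W=4]  = 4

4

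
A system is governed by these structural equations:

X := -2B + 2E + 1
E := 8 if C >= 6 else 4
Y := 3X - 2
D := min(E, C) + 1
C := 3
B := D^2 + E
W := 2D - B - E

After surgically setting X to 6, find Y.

Intervening sets X = 6 and removes its equation (X := -2B + 2E + 1).
Y = 3X - 2  [with X=6]  = 16

16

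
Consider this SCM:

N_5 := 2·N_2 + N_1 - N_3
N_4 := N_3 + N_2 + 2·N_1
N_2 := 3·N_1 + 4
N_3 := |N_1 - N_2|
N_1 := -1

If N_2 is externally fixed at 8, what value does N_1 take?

Under do(N_2=8), the mechanism N_2 := 3·N_1 + 4 is discarded; N_2 is fixed at 8.
N_1 is not downstream of the intervention, so its value is determined by the original equations.

-1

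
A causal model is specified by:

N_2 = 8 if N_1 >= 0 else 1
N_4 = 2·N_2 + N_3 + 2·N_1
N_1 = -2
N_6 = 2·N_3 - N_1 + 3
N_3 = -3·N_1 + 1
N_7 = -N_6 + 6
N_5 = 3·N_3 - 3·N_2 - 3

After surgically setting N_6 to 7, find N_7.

-1

Intervening sets N_6 = 7 and removes its equation (N_6 = 2·N_3 - N_1 + 3).
N_7 = -N_6 + 6  [with N_6=7]  = -1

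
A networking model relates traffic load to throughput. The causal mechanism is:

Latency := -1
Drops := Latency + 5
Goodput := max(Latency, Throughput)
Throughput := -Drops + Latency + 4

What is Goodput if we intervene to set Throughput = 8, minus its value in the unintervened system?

9

The intervention breaks the incoming arrows to Throughput: Throughput := -Drops + Latency + 4 no longer applies, and Throughput = 8.
Goodput = max(Latency, Throughput)  [with Latency=-1, Throughput=8]  = 8
Without intervention: Drops = Latency + 5  [with Latency=-1]  = 4; Throughput = -Drops + Latency + 4  [with Drops=4, Latency=-1]  = -1; Goodput = max(Latency, Throughput)  [with Latency=-1, Throughput=-1]  = -1.
Change = 8 − (-1) = 9.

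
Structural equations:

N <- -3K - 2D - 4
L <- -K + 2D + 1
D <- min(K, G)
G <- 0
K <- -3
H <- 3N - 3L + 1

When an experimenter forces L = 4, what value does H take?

The intervention breaks the incoming arrows to L: L <- -K + 2D + 1 no longer applies, and L = 4.
D = min(K, G)  [with K=-3, G=0]  = -3
N = -3K - 2D - 4  [with K=-3, D=-3]  = 11
H = 3N - 3L + 1  [with N=11, L=4]  = 22

22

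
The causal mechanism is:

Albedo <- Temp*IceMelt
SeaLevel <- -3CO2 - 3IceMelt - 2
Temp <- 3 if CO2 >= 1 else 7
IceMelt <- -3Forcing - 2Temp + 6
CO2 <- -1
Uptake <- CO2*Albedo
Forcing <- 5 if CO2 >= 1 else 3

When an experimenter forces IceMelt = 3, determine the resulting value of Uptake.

The intervention breaks the incoming arrows to IceMelt: IceMelt <- -3Forcing - 2Temp + 6 no longer applies, and IceMelt = 3.
Temp = 3 if CO2 >= 1 else 7  [with CO2=-1]  = 7
Albedo = Temp*IceMelt  [with Temp=7, IceMelt=3]  = 21
Uptake = CO2*Albedo  [with CO2=-1, Albedo=21]  = -21

-21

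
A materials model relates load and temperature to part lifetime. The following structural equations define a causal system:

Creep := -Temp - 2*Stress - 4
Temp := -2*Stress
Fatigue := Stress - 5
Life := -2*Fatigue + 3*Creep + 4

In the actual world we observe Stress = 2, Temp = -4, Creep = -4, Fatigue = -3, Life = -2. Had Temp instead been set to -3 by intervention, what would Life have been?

-5

do(Temp=-3) replaces the equation Temp := -2*Stress with the constant Temp = -3.
Creep = -Temp - 2*Stress - 4  [with Temp=-3, Stress=2]  = -5
Fatigue = Stress - 5  [with Stress=2]  = -3
Life = -2*Fatigue + 3*Creep + 4  [with Fatigue=-3, Creep=-5]  = -5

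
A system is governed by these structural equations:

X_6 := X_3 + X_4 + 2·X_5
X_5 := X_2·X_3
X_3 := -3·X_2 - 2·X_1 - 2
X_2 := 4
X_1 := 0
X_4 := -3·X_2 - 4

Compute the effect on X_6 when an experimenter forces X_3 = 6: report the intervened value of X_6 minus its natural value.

The intervention breaks the incoming arrows to X_3: X_3 := -3·X_2 - 2·X_1 - 2 no longer applies, and X_3 = 6.
X_4 = -3·X_2 - 4  [with X_2=4]  = -16
X_5 = X_2·X_3  [with X_2=4, X_3=6]  = 24
X_6 = X_3 + X_4 + 2·X_5  [with X_3=6, X_4=-16, X_5=24]  = 38
Without intervention: X_3 = -3·X_2 - 2·X_1 - 2  [with X_2=4, X_1=0]  = -14; X_4 = -3·X_2 - 4  [with X_2=4]  = -16; X_5 = X_2·X_3  [with X_2=4, X_3=-14]  = -56; X_6 = X_3 + X_4 + 2·X_5  [with X_3=-14, X_4=-16, X_5=-56]  = -142.
Change = 38 − (-142) = 180.

180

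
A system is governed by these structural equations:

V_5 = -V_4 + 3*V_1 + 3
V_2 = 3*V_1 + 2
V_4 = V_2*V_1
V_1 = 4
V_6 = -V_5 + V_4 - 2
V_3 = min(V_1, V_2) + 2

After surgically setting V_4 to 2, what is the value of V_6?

Under do(V_4=2), the mechanism V_4 = V_2*V_1 is discarded; V_4 is fixed at 2.
V_5 = -V_4 + 3*V_1 + 3  [with V_4=2, V_1=4]  = 13
V_6 = -V_5 + V_4 - 2  [with V_5=13, V_4=2]  = -13

-13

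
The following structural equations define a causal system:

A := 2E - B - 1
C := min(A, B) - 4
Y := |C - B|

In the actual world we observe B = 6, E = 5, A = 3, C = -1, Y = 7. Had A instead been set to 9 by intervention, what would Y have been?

do(A=9) replaces the equation A := 2E - B - 1 with the constant A = 9.
C = min(A, B) - 4  [with A=9, B=6]  = 2
Y = |C - B|  [with C=2, B=6]  = 4

4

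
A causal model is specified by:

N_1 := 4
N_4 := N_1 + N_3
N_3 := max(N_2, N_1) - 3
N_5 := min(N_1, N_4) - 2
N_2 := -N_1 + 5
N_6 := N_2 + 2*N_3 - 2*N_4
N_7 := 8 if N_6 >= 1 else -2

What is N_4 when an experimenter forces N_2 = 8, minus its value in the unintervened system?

4

Under do(N_2=8), the mechanism N_2 := -N_1 + 5 is discarded; N_2 is fixed at 8.
N_3 = max(N_2, N_1) - 3  [with N_2=8, N_1=4]  = 5
N_4 = N_1 + N_3  [with N_1=4, N_3=5]  = 9
Without intervention: N_2 = -N_1 + 5  [with N_1=4]  = 1; N_3 = max(N_2, N_1) - 3  [with N_2=1, N_1=4]  = 1; N_4 = N_1 + N_3  [with N_1=4, N_3=1]  = 5.
Change = 9 − 5 = 4.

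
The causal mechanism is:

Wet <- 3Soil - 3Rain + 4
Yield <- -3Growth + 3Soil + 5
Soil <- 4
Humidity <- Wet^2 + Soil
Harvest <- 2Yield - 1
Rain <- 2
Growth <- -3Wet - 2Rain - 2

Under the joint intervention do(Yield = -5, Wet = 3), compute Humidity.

13

Under do(Yield = -5, Wet = 3), each intervened variable's structural equation is replaced by its fixed value.
Humidity = Wet^2 + Soil  [with Wet=3, Soil=4]  = 13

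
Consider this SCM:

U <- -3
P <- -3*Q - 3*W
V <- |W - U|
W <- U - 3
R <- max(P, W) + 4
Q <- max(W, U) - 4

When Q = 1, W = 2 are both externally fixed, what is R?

6

Setting Q = 1, W = 2 by intervention discards those variables' equations.
P = -3*Q - 3*W  [with Q=1, W=2]  = -9
R = max(P, W) + 4  [with P=-9, W=2]  = 6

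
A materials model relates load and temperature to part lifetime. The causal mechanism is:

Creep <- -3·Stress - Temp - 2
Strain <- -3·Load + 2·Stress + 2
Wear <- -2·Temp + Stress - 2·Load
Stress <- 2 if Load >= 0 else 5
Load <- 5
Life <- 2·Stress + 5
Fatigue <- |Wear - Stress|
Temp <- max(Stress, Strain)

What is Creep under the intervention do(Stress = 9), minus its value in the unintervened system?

-28

do(Stress=9) replaces the equation Stress <- 2 if Load >= 0 else 5 with the constant Stress = 9.
Strain = -3·Load + 2·Stress + 2  [with Load=5, Stress=9]  = 5
Temp = max(Stress, Strain)  [with Stress=9, Strain=5]  = 9
Creep = -3·Stress - Temp - 2  [with Stress=9, Temp=9]  = -38
Without intervention: Stress = 2 if Load >= 0 else 5  [with Load=5]  = 2; Strain = -3·Load + 2·Stress + 2  [with Load=5, Stress=2]  = -9; Temp = max(Stress, Strain)  [with Stress=2, Strain=-9]  = 2; Creep = -3·Stress - Temp - 2  [with Stress=2, Temp=2]  = -10.
Change = -38 − (-10) = -28.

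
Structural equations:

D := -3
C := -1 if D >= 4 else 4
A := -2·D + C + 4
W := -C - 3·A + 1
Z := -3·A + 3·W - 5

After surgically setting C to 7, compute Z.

-227

do(C=7) replaces the equation C := -1 if D >= 4 else 4 with the constant C = 7.
A = -2·D + C + 4  [with D=-3, C=7]  = 17
W = -C - 3·A + 1  [with C=7, A=17]  = -57
Z = -3·A + 3·W - 5  [with A=17, W=-57]  = -227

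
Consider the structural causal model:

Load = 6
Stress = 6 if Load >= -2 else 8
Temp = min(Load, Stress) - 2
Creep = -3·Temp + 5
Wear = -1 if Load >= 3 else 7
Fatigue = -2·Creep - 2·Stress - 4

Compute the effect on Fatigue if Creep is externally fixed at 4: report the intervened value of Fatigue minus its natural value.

Under do(Creep=4), the mechanism Creep = -3·Temp + 5 is discarded; Creep is fixed at 4.
Stress = 6 if Load >= -2 else 8  [with Load=6]  = 6
Fatigue = -2·Creep - 2·Stress - 4  [with Creep=4, Stress=6]  = -24
Without intervention: Stress = 6 if Load >= -2 else 8  [with Load=6]  = 6; Temp = min(Load, Stress) - 2  [with Load=6, Stress=6]  = 4; Creep = -3·Temp + 5  [with Temp=4]  = -7; Fatigue = -2·Creep - 2·Stress - 4  [with Creep=-7, Stress=6]  = -2.
Change = -24 − (-2) = -22.

-22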